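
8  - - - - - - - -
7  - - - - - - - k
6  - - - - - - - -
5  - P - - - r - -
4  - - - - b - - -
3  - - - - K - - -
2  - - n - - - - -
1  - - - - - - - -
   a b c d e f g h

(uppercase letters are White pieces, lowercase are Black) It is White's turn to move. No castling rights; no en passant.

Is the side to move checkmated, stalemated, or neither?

neither

White to move; white king on e3.
In check: yes, from the black knight on c2.
Legal moves for White: Kxe4, Ke2, Kd2.
White is in check but has 3 legal moves → neither.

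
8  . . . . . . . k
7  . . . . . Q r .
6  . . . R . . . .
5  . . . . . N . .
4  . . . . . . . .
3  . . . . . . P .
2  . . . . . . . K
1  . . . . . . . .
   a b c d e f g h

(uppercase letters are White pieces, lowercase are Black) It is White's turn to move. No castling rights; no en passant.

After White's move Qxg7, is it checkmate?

yes

After Qxg7: black king on h8; in check: yes, from the white queen on g7.
King squares — g7: attacked by Nf5; h7: attacked by Qg7; g8: attacked by Qg7.
Black has no legal moves → checkmate.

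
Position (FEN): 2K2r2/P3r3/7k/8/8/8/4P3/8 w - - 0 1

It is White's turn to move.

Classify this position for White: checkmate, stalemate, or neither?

White to move; white king on c8.
In check: yes, from the black rook on f8.
King squares — b7: attacked by Re7; c7: attacked by Re7; d7: attacked by Re7; b8: attacked by Rf8; d8: attacked by Rf8.
Legal moves for White: none.
In check with no legal moves → checkmate.

checkmate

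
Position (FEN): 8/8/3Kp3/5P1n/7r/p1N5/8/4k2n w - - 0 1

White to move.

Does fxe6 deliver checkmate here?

no

After fxe6: black king on e1; in check: no.
Black is not in check, so this cannot be checkmate.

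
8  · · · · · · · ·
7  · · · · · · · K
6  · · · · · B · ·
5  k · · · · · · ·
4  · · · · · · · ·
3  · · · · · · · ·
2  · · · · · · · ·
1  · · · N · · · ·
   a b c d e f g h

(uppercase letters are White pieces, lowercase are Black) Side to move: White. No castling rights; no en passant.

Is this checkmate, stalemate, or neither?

White to move; white king on h7.
In check: no.
Legal moves for White include: Kh8, Kg8, Kg7, Kh6, Kg6, Bh8, Bd8+, Bg7, Be7, Bg5, Be5, Bh4, Bd4, Bc3+, Bb2, Ba1, Ne3, Nc3, ... (list truncated; more exist).
White has legal moves and is not in check → neither.

neither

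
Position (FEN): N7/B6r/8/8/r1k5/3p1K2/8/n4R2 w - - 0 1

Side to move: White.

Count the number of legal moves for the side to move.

White to move; king on f3.
In check: no.
Legal moves: Nc7, Nb6+, Bb8, Bb6, Bc5, Bd4, Be3, Bf2, Bg1, Kg4, Kf4, Ke4, Kg3, Ke3, Kg2, Kf2, Rf2, Rh1, Rg1, Re1, Rd1, Rc1+, Rb1, Rxa1.
Count: 24.

24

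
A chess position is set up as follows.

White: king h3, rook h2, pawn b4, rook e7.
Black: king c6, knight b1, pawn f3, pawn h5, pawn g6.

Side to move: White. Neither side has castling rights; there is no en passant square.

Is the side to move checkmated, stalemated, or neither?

neither

White to move; white king on h3.
In check: no.
Legal moves for White include: Re8, Rh7, Rg7, Rf7, Rd7, Rc7+, Rb7, Ra7, Re6+, Re5, Re4, Re3, Ree2, Re1, Kh4, Kg3, Rg2, Rf2, ... (list truncated; more exist).
White has legal moves and is not in check → neither.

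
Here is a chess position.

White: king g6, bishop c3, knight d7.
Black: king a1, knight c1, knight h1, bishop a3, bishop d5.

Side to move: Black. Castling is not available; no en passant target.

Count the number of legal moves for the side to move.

3

Black to move; king on a1.
In check: yes, from the white bishop on c3.
Legal moves: Ka2, Kb1, Bb2.
Count: 3.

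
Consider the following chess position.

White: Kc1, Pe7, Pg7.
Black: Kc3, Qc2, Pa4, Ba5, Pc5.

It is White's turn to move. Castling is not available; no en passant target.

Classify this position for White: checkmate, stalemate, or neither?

White to move; white king on c1.
In check: yes, from the black queen on c2.
King squares — b1: attacked by Qc2; d1: attacked by Qc2; b2: attacked by Qc2; c2: attacked by Kc3; d2: attacked by Qc2.
Legal moves for White: none.
In check with no legal moves → checkmate.

checkmate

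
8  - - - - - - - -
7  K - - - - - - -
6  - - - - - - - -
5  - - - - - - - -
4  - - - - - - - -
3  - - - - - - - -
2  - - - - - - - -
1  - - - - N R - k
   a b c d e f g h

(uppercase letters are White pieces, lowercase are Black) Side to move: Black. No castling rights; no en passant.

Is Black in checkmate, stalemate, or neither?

Black to move; black king on h1.
In check: yes, from the white rook on f1.
Legal moves for Black: Kh2.
Black is in check but has 1 legal move → neither.

neither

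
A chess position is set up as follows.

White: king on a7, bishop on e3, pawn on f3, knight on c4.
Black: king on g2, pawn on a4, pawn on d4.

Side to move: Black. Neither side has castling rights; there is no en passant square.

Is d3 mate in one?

After d3: white king on a7; in check: no.
White is not in check, so this cannot be checkmate.

no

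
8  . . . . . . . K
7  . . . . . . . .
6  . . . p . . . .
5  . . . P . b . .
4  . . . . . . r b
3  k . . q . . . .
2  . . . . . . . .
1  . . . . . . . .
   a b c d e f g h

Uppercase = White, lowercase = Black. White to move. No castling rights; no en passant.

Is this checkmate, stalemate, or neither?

White to move; white king on h8.
In check: no.
King squares — g7: attacked by Rg4; h7: attacked by Bf5; g8: attacked by Rg4.
Legal moves for White: none.
Not in check and no legal moves → stalemate.

stalemate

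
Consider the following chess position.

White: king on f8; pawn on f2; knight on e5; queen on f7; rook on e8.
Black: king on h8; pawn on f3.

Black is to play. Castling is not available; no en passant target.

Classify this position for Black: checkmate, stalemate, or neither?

Black to move; black king on h8.
In check: no.
King squares — g7: attacked by Qf7; h7: attacked by Qf7; g8: attacked by Qf7.
Legal moves for Black: none.
Not in check and no legal moves → stalemate.

stalemate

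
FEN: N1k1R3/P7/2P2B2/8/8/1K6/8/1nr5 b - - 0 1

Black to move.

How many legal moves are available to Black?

0

Black to move; king on c8.
In check: yes, from the white rook on e8.
Legal moves: none.
Count: 0.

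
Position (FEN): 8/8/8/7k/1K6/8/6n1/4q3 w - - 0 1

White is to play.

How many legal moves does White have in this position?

6

White to move; king on b4.
In check: yes, from the black queen on e1.
Legal moves: Kc5, Kb5, Kc4, Ka4, Kb3, Ka3.
Count: 6.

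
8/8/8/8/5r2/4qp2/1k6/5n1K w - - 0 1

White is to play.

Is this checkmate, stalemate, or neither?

stalemate

White to move; white king on h1.
In check: no.
King squares — g1: attacked by Qe3; g2: attacked by Pf3; h2: attacked by Nf1.
Legal moves for White: none.
Not in check and no legal moves → stalemate.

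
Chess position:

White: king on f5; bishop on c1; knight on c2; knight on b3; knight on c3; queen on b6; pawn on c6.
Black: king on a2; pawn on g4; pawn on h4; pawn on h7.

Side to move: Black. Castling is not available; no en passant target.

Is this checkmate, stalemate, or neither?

Black to move; black king on a2.
In check: yes, from the white knight on c3.
King squares — a1: attacked by Nc2; b1: attacked by Nc3; b2: attacked by Bc1; a3: attacked by Bc1; b3: attacked by Qb6.
Legal moves for Black: none.
In check with no legal moves → checkmate.

checkmate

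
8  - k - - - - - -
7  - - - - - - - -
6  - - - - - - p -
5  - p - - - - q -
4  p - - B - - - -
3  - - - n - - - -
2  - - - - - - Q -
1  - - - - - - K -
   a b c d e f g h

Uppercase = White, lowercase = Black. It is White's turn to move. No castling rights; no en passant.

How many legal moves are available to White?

White to move; king on g1.
In check: no.
Legal moves: Bh8, Bg7, Ba7+, Bf6, Bb6, Be5+, Bc5, Be3, Bc3, Bf2, Bb2, Ba1, Qxg5, Qg4, Qg3+, Kh2, Kh1, Kf1.
Count: 18.

18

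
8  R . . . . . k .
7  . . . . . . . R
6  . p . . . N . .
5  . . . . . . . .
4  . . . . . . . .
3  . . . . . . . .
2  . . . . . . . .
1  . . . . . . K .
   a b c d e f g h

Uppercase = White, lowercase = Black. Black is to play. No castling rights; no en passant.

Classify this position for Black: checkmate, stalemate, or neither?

checkmate

Black to move; black king on g8.
In check: yes, from the white knight on f6 and the white rook on a8.
King squares — f7: attacked by Rh7; g7: attacked by Rh7; h7: attacked by Nf6; f8: attacked by Ra8; h8: attacked by Rh7.
Legal moves for Black: none.
In check with no legal moves → checkmate.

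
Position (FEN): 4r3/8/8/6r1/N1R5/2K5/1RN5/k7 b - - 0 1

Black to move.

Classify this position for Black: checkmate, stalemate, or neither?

Black to move; black king on a1.
In check: yes, from the white knight on c2.
King squares — b1: attacked by Rb2; a2: attacked by Rb2; b2: attacked by Kc3.
Legal moves for Black: none.
In check with no legal moves → checkmate.

checkmate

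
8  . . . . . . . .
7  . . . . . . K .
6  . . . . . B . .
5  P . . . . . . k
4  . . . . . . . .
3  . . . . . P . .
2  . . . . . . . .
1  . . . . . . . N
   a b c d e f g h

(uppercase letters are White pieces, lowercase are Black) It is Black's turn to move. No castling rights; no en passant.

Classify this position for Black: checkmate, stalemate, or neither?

Black to move; black king on h5.
In check: no.
King squares — g4: attacked by Pf3; h4: attacked by Bf6; g5: attacked by Bf6; g6: attacked by Kg7; h6: attacked by Kg7.
Legal moves for Black: none.
Not in check and no legal moves → stalemate.

stalemate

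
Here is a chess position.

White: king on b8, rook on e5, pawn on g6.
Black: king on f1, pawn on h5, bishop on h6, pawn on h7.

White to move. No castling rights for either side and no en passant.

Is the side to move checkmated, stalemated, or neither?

neither

White to move; white king on b8.
In check: no.
Legal moves for White include: Kc8, Ka8, Kc7, Kb7, Ka7, Re8, Re7, Re6, Rxh5, Rg5, Rf5+, Rd5, Rc5, Rb5, Ra5, Re4, Re3, Re2, ... (list truncated; more exist).
White has legal moves and is not in check → neither.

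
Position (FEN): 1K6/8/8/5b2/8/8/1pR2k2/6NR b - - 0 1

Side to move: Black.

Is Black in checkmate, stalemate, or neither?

neither

Black to move; black king on f2.
In check: yes, from the white rook on c2.
Legal moves for Black: Kg3, Ke3, Kf1, Ke1, Bxc2.
Black is in check but has 5 legal moves → neither.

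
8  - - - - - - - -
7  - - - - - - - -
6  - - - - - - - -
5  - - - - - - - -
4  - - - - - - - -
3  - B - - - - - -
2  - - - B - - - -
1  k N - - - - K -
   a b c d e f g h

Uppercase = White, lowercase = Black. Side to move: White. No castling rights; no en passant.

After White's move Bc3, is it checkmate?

no

After Bc3: black king on a1; in check: yes, from the white bishop on c3.
Black has 1 legal reply: Kxb1.
In check but a legal move exists → not checkmate.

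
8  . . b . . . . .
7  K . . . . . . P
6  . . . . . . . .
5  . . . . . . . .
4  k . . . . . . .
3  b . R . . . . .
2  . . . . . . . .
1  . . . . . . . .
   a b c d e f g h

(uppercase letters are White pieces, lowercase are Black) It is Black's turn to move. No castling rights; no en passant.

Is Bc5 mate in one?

After Bc5: white king on a7; in check: yes, from the black bishop on c5.
White has 3 legal replies: Kb8, Ka8, Rxc5.
In check but a legal move exists → not checkmate.

no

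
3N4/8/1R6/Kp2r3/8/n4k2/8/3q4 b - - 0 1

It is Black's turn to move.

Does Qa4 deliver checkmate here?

yes

After Qa4: white king on a5; in check: yes, from the black queen on a4.
King squares — a4: attacked by Pb5; b4: attacked by Qa4; b5: attacked by Na3; a6: attacked by Qa4; b6: own rook.
White has no legal moves → checkmate.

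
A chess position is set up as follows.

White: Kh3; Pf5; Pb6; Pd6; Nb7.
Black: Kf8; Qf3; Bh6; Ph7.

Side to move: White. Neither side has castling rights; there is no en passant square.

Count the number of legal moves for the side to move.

2

White to move; king on h3.
In check: yes, from the black queen on f3.
Legal moves: Kh4, Kh2.
Count: 2.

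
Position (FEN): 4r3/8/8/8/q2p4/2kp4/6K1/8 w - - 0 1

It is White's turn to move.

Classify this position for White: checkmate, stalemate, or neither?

neither

White to move; white king on g2.
In check: no.
Legal moves for White: Kh3, Kg3, Kf3, Kh2, Kf2, Kh1, Kg1, Kf1.
White has 8 legal moves and is not in check → neither.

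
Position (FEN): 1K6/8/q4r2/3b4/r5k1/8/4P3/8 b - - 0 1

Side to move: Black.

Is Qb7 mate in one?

After Qb7: white king on b8; in check: yes, from the black queen on b7.
King squares — a7: attacked by Ra4; b7: attacked by Bd5; c7: attacked by Qb7; a8: attacked by Ra4; c8: attacked by Qb7.
White has no legal moves → checkmate.

yes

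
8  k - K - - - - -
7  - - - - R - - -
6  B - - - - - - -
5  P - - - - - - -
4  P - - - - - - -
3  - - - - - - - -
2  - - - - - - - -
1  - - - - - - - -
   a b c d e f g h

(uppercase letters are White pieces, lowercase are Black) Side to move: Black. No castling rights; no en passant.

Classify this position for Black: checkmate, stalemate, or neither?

stalemate

Black to move; black king on a8.
In check: no.
King squares — a7: attacked by Re7; b7: attacked by Ba6; b8: attacked by Kc8.
Legal moves for Black: none.
Not in check and no legal moves → stalemate.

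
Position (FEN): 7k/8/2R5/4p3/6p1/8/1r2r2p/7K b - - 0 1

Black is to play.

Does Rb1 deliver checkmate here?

no

After Rb1: white king on h1; in check: yes, from the black rook on b1.
White has 1 legal reply: Rc1.
In check but a legal move exists → not checkmate.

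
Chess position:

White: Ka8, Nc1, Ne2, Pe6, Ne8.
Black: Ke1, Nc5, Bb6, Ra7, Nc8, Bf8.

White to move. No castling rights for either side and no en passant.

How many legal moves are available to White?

White to move; king on a8.
In check: yes, from the black rook on a7.
Legal moves: Kb8.
Count: 1.

1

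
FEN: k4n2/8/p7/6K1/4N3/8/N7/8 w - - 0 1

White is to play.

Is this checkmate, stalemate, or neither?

neither

White to move; white king on g5.
In check: no.
Legal moves for White: Kh6, Kf6, Kh5, Kf5, Kh4, Kg4, Kf4, Nf6, Nd6, Nc5, Ng3, Nec3, Nf2, Nd2, Nb4, Nac3, Nc1.
White has 17 legal moves and is not in check → neither.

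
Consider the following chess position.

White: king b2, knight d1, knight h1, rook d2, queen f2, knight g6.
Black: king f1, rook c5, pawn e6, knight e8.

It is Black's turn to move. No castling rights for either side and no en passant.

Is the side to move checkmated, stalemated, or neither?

checkmate

Black to move; black king on f1.
In check: yes, from the white queen on f2.
King squares — e1: attacked by Qf2; g1: attacked by Qf2; e2: attacked by Rd2; f2: attacked by Nd1; g2: attacked by Qf2.
Legal moves for Black: none.
In check with no legal moves → checkmate.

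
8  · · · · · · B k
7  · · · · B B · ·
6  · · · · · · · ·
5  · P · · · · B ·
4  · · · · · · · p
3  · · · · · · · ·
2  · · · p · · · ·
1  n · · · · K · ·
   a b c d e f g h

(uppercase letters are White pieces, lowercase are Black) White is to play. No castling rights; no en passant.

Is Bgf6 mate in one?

After Bgf6: black king on h8; in check: yes, from the white bishop on f6.
King squares — g7: attacked by Bf6; h7: attacked by Bg8; g8: attacked by Bf7.
Black has no legal moves → checkmate.

yes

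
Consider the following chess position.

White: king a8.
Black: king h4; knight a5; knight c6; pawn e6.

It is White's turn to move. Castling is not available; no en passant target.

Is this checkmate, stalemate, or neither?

White to move; white king on a8.
In check: no.
King squares — a7: attacked by Nc6; b7: attacked by Na5; b8: attacked by Nc6.
Legal moves for White: none.
Not in check and no legal moves → stalemate.

stalemate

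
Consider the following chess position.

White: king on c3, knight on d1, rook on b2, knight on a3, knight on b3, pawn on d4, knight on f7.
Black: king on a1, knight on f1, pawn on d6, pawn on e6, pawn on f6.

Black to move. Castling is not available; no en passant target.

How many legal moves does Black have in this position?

0

Black to move; king on a1.
In check: yes, from the white knight on b3.
Legal moves: none.
Count: 0.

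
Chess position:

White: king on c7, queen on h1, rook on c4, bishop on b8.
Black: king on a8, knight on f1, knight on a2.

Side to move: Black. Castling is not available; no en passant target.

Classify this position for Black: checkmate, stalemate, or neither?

Black to move; black king on a8.
In check: yes, from the white queen on h1.
King squares — a7: attacked by Bb8; b7: attacked by Qh1; b8: attacked by Kc7.
Legal moves for Black: none.
In check with no legal moves → checkmate.

checkmate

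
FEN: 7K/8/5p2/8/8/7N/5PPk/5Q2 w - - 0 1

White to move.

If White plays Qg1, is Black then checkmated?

yes

After Qg1: black king on h2; in check: yes, from the white queen on g1.
King squares — g1: attacked by Nh3; h1: attacked by Qg1; g2: attacked by Qg1; g3: attacked by Pf2; h3: attacked by Pg2.
Black has no legal moves → checkmate.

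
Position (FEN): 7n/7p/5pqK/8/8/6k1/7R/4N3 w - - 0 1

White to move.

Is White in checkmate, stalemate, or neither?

White to move; white king on h6.
In check: yes, from the black queen on g6.
King squares — g5: attacked by Pf6; h5: attacked by Qg6; g6: attacked by Ph7; g7: attacked by Qg6; h7: attacked by Qg6.
Legal moves for White: none.
In check with no legal moves → checkmate.

checkmate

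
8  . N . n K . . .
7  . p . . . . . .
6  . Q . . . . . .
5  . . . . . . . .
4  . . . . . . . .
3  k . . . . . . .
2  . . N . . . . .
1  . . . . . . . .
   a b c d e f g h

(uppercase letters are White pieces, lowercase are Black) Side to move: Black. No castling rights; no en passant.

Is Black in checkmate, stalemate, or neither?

Black to move; black king on a3.
In check: yes, from the white knight on c2.
King squares — a2: available; b2: attacked by Qb6; b3: attacked by Qb6; a4: available; b4: attacked by Nc2.
Legal moves for Black: Ka4, Ka2.
Black is in check but has 2 legal moves → neither.

neither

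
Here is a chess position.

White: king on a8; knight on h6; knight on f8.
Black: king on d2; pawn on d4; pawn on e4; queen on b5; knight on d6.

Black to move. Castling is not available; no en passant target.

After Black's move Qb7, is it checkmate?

After Qb7: white king on a8; in check: yes, from the black queen on b7.
King squares — a7: attacked by Qb7; b7: attacked by Nd6; b8: attacked by Qb7.
White has no legal moves → checkmate.

yes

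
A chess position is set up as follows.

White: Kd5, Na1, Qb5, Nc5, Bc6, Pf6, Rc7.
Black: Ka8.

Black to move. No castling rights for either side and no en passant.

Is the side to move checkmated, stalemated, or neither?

Black to move; black king on a8.
In check: yes, from the white bishop on c6.
King squares — a7: attacked by Rc7; b7: attacked by Qb5; b8: attacked by Qb5.
Legal moves for Black: none.
In check with no legal moves → checkmate.

checkmate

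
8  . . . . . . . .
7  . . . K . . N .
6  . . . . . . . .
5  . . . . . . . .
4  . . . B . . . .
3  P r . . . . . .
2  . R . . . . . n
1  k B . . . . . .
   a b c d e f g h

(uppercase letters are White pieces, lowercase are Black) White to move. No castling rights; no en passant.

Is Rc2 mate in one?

After Rc2: black king on a1; in check: yes, from the white bishop on d4.
Black has 3 legal replies: Kxb1, Rc3, Rb2.
In check but a legal move exists → not checkmate.

no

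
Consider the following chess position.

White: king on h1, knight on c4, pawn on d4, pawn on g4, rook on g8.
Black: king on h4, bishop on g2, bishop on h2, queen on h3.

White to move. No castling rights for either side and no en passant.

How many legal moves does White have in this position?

White to move; king on h1.
In check: yes, from the black bishop on g2.
Legal moves: none.
Count: 0.

0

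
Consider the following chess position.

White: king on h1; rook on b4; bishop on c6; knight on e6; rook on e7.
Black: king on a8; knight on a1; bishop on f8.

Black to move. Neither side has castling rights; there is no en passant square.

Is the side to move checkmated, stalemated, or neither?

checkmate

Black to move; black king on a8.
In check: yes, from the white bishop on c6.
King squares — a7: attacked by Re7; b7: attacked by Rb4; b8: attacked by Rb4.
Legal moves for Black: none.
In check with no legal moves → checkmate.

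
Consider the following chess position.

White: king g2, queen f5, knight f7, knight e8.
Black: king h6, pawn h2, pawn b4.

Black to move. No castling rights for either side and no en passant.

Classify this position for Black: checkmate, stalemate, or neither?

checkmate

Black to move; black king on h6.
In check: yes, from the white knight on f7.
King squares — g5: attacked by Qf5; h5: attacked by Qf5; g6: attacked by Qf5; g7: attacked by Ne8; h7: attacked by Qf5.
Legal moves for Black: none.
In check with no legal moves → checkmate.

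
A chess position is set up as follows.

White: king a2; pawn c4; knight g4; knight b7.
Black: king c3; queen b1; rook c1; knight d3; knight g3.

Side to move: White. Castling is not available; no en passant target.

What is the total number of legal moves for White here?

White to move; king on a2.
In check: yes, from the black queen on b1.
Legal moves: Ka3.
Count: 1.

1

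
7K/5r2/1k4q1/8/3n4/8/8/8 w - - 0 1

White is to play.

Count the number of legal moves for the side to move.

0

White to move; king on h8.
In check: no.
Legal moves: none.
Count: 0.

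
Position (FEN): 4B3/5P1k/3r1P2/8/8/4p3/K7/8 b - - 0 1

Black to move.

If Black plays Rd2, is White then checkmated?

After Rd2: white king on a2; in check: yes, from the black rook on d2.
White has 4 legal replies: Kb3, Ka3, Kb1, Ka1.
In check but a legal move exists → not checkmate.

no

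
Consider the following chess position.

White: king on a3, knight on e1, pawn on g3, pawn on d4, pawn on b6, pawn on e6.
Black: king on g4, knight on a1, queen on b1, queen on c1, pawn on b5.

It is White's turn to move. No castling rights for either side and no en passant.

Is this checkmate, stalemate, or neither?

White to move; white king on a3.
In check: yes, from the black queen on c1.
King squares — a2: attacked by Qb1; b2: attacked by Qb1; b3: attacked by Na1; a4: attacked by Pb5; b4: attacked by Qb1.
Legal moves for White: none.
In check with no legal moves → checkmate.

checkmate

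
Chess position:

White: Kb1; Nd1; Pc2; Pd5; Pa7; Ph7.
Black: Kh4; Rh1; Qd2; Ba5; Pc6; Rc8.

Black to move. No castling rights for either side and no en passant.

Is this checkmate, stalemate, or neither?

Black to move; black king on h4.
In check: no.
Legal moves for Black include: Rh8, Rg8, Rf8, Re8, Rd8, Rb8+, Ra8, Rc7, Bd8, Bc7, Bb6, Bb4, Bc3, Kh5, Kg5, Kg4, Kh3, Kg3, ... (list truncated; more exist).
Black has legal moves and is not in check → neither.

neither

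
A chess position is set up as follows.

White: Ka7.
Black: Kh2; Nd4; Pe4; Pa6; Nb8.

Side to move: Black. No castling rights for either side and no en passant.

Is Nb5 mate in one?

After Nb5: white king on a7; in check: yes, from the black knight on b5.
White has 4 legal replies: Kxb8, Ka8, Kb7, Kb6.
In check but a legal move exists → not checkmate.

no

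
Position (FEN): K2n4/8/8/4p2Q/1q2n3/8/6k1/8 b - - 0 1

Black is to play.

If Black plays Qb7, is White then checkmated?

After Qb7: white king on a8; in check: yes, from the black queen on b7.
King squares — a7: attacked by Qb7; b7: attacked by Nd8; b8: attacked by Qb7.
White has no legal moves → checkmate.

yes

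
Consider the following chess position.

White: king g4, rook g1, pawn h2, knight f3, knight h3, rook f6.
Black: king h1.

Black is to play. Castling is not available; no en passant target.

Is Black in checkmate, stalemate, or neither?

Black to move; black king on h1.
In check: yes, from the white rook on g1.
King squares — g1: attacked by Nf3; g2: attacked by Rg1; h2: attacked by Nf3.
Legal moves for Black: none.
In check with no legal moves → checkmate.

checkmate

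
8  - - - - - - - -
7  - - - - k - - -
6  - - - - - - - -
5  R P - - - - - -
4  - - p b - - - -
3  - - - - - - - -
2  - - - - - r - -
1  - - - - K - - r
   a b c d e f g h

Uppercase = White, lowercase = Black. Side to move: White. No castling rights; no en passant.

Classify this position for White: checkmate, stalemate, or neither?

checkmate

White to move; white king on e1.
In check: yes, from the black rook on h1.
King squares — d1: attacked by Rh1; f1: attacked by Rh1; d2: attacked by Rf2; e2: attacked by Rf2; f2: attacked by Bd4.
Legal moves for White: none.
In check with no legal moves → checkmate.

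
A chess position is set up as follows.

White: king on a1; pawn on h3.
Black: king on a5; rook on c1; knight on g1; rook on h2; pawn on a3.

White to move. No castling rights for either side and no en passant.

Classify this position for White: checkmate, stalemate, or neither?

White to move; white king on a1.
In check: yes, from the black rook on c1.
King squares — b1: attacked by Rc1; a2: attacked by Rh2; b2: attacked by Rh2.
Legal moves for White: none.
In check with no legal moves → checkmate.

checkmate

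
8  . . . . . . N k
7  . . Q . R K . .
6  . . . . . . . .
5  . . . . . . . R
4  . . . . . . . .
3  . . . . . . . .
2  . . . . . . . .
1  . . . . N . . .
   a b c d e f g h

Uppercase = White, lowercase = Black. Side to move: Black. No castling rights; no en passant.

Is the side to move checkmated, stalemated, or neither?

checkmate

Black to move; black king on h8.
In check: yes, from the white rook on h5.
King squares — g7: attacked by Kf7; h7: attacked by Rh5; g8: attacked by Kf7.
Legal moves for Black: none.
In check with no legal moves → checkmate.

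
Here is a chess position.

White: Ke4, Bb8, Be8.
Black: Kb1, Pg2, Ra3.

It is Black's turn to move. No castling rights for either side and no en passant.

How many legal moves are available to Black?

Black to move; king on b1.
In check: no.
Legal moves: Ra8, Ra7, Ra6, Ra5, Ra4+, Rh3, Rg3, Rf3, Re3+, Rd3, Rc3, Rb3, Ra2, Ra1, Kc2, Kb2, Ka2, Kc1, Ka1, g1=Q, g1=R, g1=B, g1=N.
Count: 23.

23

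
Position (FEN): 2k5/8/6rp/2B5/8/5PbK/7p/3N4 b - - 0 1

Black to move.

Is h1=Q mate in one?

After h1=Q: white king on h3; in check: yes, from the black queen on h1.
King squares — g2: attacked by Qh1; h2: attacked by Qh1; g3: attacked by Rg6; g4: attacked by Rg6; h4: attacked by Qh1.
White has no legal moves → checkmate.

yes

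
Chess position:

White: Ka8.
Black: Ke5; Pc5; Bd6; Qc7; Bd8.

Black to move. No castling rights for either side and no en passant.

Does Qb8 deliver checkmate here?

After Qb8: white king on a8; in check: yes, from the black queen on b8.
King squares — a7: attacked by Qb8; b7: attacked by Qb8; b8: attacked by Bd6.
White has no legal moves → checkmate.

yes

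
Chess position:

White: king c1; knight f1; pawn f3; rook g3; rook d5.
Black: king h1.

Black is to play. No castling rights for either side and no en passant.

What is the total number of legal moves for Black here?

Black to move; king on h1.
In check: no.
Legal moves: none.
Count: 0.

0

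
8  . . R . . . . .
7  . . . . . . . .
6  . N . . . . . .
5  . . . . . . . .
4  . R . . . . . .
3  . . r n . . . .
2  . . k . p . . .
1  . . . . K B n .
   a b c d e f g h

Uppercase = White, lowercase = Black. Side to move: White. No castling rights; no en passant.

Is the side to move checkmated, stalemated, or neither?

checkmate

White to move; white king on e1.
In check: yes, from the black knight on d3.
King squares — d1: attacked by Kc2; f1: own bishop; d2: attacked by Kc2; e2: attacked by Ng1; f2: attacked by Nd3.
Legal moves for White: none.
In check with no legal moves → checkmate.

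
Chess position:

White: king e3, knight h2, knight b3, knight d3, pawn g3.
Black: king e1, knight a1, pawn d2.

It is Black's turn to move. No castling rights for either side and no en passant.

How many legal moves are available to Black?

Black to move; king on e1.
In check: yes, from the white knight on d3.
Legal moves: Kd1.
Count: 1.

1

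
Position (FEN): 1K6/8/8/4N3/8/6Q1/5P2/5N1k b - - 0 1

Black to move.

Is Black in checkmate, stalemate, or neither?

stalemate

Black to move; black king on h1.
In check: no.
King squares — g1: attacked by Qg3; g2: attacked by Qg3; h2: attacked by Nf1.
Legal moves for Black: none.
Not in check and no legal moves → stalemate.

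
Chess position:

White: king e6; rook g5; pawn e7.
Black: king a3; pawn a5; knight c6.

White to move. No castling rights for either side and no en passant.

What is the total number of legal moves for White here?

24

White to move; king on e6.
In check: no.
Legal moves: Kf7, Kd7, Kf6, Kd6, Kf5, Kd5, Rg8, Rg7, Rg6, Rh5, Rf5, Re5, Rd5, Rc5, Rb5, Rxa5+, Rg4, Rg3+, Rg2, Rg1, e8=Q, e8=R, e8=B, e8=N.
Count: 24.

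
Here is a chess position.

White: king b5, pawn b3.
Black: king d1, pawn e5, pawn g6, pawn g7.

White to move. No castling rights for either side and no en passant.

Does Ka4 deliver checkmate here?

no

After Ka4: black king on d1; in check: no.
Black is not in check, so this cannot be checkmate.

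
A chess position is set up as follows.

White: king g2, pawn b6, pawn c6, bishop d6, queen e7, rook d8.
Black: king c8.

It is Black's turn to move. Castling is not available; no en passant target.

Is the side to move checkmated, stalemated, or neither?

Black to move; black king on c8.
In check: yes, from the white rook on d8.
King squares — b7: attacked by Pc6; c7: attacked by Pb6; d7: attacked by Pc6; b8: attacked by Bd6; d8: attacked by Qe7.
Legal moves for Black: none.
In check with no legal moves → checkmate.

checkmate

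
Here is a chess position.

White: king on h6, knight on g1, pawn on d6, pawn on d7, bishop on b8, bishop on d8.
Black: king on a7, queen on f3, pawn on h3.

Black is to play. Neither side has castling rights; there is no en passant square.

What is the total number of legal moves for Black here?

Black to move; king on a7.
In check: yes, from the white bishop on b8.
Legal moves: Kxb8, Ka8, Kb7, Ka6.
Count: 4.

4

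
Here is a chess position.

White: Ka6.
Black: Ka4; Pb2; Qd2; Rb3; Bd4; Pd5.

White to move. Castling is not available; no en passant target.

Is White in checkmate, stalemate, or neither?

stalemate

White to move; white king on a6.
In check: no.
King squares — a5: attacked by Qd2; b5: attacked by Rb3; b6: attacked by Rb3; a7: attacked by Bd4; b7: attacked by Rb3.
Legal moves for White: none.
Not in check and no legal moves → stalemate.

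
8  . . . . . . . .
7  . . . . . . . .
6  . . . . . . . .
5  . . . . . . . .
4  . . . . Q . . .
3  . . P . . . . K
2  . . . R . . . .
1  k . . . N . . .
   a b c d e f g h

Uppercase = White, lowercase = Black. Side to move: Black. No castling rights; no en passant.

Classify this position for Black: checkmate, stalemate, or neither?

stalemate

Black to move; black king on a1.
In check: no.
King squares — b1: attacked by Qe4; a2: attacked by Rd2; b2: attacked by Rd2.
Legal moves for Black: none.
Not in check and no legal moves → stalemate.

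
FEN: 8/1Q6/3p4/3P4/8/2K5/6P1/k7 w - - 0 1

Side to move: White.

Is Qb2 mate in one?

yes

After Qb2: black king on a1; in check: yes, from the white queen on b2.
King squares — b1: attacked by Qb2; a2: attacked by Qb2; b2: attacked by Kc3.
Black has no legal moves → checkmate.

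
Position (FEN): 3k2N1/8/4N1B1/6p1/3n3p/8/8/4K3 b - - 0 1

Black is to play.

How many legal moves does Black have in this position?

Black to move; king on d8.
In check: yes, from the white knight on e6.
Legal moves: Kc8, Kd7, Nxe6.
Count: 3.

3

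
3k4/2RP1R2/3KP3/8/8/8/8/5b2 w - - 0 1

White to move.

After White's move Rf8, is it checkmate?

After Rf8: black king on d8; in check: yes, from the white rook on f8.
King squares — c7: attacked by Kd6; d7: attacked by Kd6; e7: attacked by Kd6; c8: attacked by Rc7; e8: attacked by Pd7.
Black has no legal moves → checkmate.

yes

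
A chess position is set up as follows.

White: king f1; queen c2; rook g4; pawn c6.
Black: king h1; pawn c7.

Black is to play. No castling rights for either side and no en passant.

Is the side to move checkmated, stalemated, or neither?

Black to move; black king on h1.
In check: no.
King squares — g1: attacked by Kf1; g2: attacked by Kf1; h2: attacked by Qc2.
Legal moves for Black: none.
Not in check and no legal moves → stalemate.

stalemate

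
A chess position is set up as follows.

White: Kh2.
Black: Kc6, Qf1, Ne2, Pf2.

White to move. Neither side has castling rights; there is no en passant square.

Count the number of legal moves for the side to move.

0

White to move; king on h2.
In check: no.
Legal moves: none.
Count: 0.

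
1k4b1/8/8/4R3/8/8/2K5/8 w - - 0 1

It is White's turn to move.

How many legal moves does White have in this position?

21

White to move; king on c2.
In check: no.
Legal moves: Re8+, Re7, Re6, Rh5, Rg5, Rf5, Rd5, Rc5, Rb5+, Ra5, Re4, Re3, Re2, Re1, Kd3, Kc3, Kd2, Kb2, Kd1, Kc1, Kb1.
Count: 21.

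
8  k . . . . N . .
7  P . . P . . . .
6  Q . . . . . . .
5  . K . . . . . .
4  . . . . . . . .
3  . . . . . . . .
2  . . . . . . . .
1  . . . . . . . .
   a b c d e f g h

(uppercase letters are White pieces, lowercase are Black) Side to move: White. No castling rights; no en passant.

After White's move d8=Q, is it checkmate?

yes

After d8=Q: black king on a8; in check: yes, from the white queen on d8.
King squares — a7: attacked by Qa6; b7: attacked by Qa6; b8: attacked by Pa7.
Black has no legal moves → checkmate.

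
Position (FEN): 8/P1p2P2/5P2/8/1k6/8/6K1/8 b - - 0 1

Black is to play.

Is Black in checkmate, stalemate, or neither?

Black to move; black king on b4.
In check: no.
Legal moves for Black: Kc5, Kb5, Ka5, Kc4, Ka4, Kc3, Kb3, Ka3, c6, c5.
Black has 10 legal moves and is not in check → neither.

neither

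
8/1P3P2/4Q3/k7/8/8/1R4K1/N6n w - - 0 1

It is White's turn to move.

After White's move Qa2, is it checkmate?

After Qa2: black king on a5; in check: yes, from the white queen on a2.
King squares — a4: attacked by Qa2; b4: attacked by Rb2; b5: attacked by Rb2; a6: attacked by Qa2; b6: attacked by Rb2.
Black has no legal moves → checkmate.

yes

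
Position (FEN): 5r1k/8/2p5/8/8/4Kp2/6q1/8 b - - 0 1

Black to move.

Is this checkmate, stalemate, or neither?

Black to move; black king on h8.
In check: no.
Legal moves for Black include: Kg8, Kh7, Kg7, Rg8, Re8+, Rd8, Rc8, Rb8, Ra8, Rf7, Rf6, Rf5, Rf4, Qg8, Qg7, Qg6, Qg5+, Qg4, ... (list truncated; more exist).
Black has legal moves and is not in check → neither.

neither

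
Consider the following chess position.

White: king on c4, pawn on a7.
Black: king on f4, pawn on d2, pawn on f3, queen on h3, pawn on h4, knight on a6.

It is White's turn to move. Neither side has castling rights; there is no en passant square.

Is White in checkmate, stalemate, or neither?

White to move; white king on c4.
In check: no.
Legal moves for White: Kd5, Kb5, Kd4, Kd3, Kc3, Kb3, a8=Q, a8=R, a8=B, a8=N.
White has 10 legal moves and is not in check → neither.

neither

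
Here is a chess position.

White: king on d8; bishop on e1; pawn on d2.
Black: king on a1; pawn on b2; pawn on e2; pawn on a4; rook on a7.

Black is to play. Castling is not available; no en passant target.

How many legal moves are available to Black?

17

Black to move; king on a1.
In check: no.
Legal moves: Ra8+, Rh7, Rg7, Rf7, Re7, Rd7+, Rc7, Rb7, Ra6, Ra5, Ka2, Kb1, a3, b1=Q, b1=R, b1=B, b1=N.
Count: 17.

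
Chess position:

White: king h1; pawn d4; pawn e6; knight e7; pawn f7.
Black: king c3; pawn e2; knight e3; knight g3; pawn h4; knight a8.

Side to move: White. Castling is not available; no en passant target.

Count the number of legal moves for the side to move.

White to move; king on h1.
In check: yes, from the black knight on g3.
Legal moves: Kh2, Kg1.
Count: 2.

2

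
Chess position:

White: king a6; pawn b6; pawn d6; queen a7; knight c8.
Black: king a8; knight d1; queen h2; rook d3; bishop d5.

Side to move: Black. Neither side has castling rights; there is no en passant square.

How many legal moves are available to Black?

Black to move; king on a8.
In check: yes, from the white queen on a7.
Legal moves: none.
Count: 0.

0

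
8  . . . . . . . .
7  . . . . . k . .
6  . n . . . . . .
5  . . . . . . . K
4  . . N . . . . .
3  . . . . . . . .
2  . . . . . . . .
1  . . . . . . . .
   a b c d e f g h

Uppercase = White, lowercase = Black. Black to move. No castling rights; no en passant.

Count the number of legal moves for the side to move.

Black to move; king on f7.
In check: no.
Legal moves: Kg8, Kf8, Ke8, Kg7, Ke7, Kf6, Ke6, Nc8, Na8, Nd7, Nd5, Nxc4, Na4.
Count: 13.

13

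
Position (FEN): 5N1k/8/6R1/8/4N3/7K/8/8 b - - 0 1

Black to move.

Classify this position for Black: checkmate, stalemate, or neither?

stalemate

Black to move; black king on h8.
In check: no.
King squares — g7: attacked by Rg6; h7: attacked by Nf8; g8: attacked by Rg6.
Legal moves for Black: none.
Not in check and no legal moves → stalemate.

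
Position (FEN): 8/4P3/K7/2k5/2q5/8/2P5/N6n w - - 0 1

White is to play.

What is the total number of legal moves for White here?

White to move; king on a6.
In check: yes, from the black queen on c4.
Legal moves: Kb7, Ka7, Ka5.
Count: 3.

3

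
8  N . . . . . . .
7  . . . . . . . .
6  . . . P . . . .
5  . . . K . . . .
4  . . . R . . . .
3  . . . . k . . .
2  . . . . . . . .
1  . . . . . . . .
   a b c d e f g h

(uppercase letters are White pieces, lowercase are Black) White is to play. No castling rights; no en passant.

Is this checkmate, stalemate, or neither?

White to move; white king on d5.
In check: no.
Legal moves for White: Nc7, Nb6, Ke6, Kc6, Ke5, Kc5, Kc4, Rh4, Rg4, Rf4, Re4+, Rc4, Rb4, Ra4, Rd3+, Rd2, Rd1, d7.
White has 18 legal moves and is not in check → neither.

neither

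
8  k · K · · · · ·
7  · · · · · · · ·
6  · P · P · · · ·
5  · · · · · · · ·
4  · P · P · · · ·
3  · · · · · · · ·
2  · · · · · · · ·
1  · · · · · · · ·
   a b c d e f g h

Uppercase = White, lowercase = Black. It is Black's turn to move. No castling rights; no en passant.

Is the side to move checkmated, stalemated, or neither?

stalemate

Black to move; black king on a8.
In check: no.
King squares — a7: attacked by Pb6; b7: attacked by Kc8; b8: attacked by Kc8.
Legal moves for Black: none.
Not in check and no legal moves → stalemate.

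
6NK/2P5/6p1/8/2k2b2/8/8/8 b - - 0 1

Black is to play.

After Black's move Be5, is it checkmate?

no

After Be5: white king on h8; in check: yes, from the black bishop on e5.
White has 2 legal replies: Kh7, Nf6.
In check but a legal move exists → not checkmate.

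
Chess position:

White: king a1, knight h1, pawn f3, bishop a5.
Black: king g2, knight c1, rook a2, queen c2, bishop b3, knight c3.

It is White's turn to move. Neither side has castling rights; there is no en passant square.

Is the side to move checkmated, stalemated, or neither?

White to move; white king on a1.
In check: yes, from the black rook on a2.
King squares — b1: attacked by Qc2; a2: attacked by Nc1; b2: attacked by Ra2.
Legal moves for White: none.
In check with no legal moves → checkmate.

checkmate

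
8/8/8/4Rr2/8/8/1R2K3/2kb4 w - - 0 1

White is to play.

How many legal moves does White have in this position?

White to move; king on e2.
In check: yes, from the black bishop on d1.
Legal moves: Ke3, Kd3, Ke1.
Count: 3.

3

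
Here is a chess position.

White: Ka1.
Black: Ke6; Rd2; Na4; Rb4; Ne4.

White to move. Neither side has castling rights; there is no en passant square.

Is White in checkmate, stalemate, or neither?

White to move; white king on a1.
In check: no.
King squares — b1: attacked by Rb4; a2: attacked by Rd2; b2: attacked by Rd2.
Legal moves for White: none.
Not in check and no legal moves → stalemate.

stalemate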